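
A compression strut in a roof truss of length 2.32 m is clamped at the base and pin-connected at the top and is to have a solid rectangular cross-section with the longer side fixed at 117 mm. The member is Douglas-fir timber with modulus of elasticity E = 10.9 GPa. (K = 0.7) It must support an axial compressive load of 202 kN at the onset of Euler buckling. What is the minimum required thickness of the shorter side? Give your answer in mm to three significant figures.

b ≈ 79.8 mm

L_e = K·L = 0.7 × 2.32 = 1.624 m
Required I = P_cr·L_e²/(π²E) = 2.020×10^5 × 1.624² / (π² × 1.09×10^10) = 4.952×10^-6 m⁴
I_req = 4.952×10^6 mm⁴
Rectangle, weak axis: I_min = h·b³/12 with h = 117 mm fixed  ⇒  b = (12I/h)^(1/3) = 79.8 mm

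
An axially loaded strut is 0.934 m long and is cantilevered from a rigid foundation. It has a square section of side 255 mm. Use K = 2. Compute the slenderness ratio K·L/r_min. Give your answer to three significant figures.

For a square r = a/√12 = 255/√12 = 73.61 mm
L_e = K·L = 2 × 0.934 m = 1.868 m = 1868.0 mm
λ = L_e / r_min = 1868.0 / 73.61 = 25.4

λ ≈ 25.4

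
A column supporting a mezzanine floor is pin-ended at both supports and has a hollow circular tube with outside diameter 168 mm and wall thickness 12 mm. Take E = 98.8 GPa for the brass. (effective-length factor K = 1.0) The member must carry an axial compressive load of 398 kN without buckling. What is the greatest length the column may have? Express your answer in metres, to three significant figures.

L_max ≈ 6.64 m

Inner diameter d_i = 168 − 2×12 = 144.0 mm
I = π(d_o⁴ − d_i⁴)/64 = π(168⁴ − 144.0⁴)/64 = 1.800×10^7 mm⁴
I = 1.800×10^-5 m⁴
At the buckling limit P_cr = P = 3.980×10^5 N
From P_cr = π²EI/(K·L)²:  L = (1/K)·√(π²EI/P_cr) = (1/1)·√(π²×9.88×10^10×1.800×10^-5/3.980×10^5)
L = 6.64 m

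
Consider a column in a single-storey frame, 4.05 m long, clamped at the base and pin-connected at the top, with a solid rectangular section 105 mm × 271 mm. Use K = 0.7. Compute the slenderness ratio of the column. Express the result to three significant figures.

For a rectangle r_min = b/√12 = 105/√12 = 30.31 mm
L_e = K·L = 0.7 × 4.05 m = 2.835 m = 2835.0 mm
λ = L_e / r_min = 2835.0 / 30.31 = 93.5

λ ≈ 93.5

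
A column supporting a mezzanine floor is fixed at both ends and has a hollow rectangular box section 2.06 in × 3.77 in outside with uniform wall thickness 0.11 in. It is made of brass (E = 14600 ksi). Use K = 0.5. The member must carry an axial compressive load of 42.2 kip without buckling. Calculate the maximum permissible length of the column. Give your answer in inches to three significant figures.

L_max ≈ 111 in

Inner dimensions: h_i = 3.77 − 2×0.11 = 3.550 in, b_i = 2.06 − 2×0.11 = 1.840 in
Weak-axis I_min = (h_o·b_o³ − h_i·b_i³)/12 with b_o = 2.06, b_i = 1.840 in (shorter outer/inner sides).
I_min = (3.77×2.06³ − 3.550×1.840³)/12 = 0.9035 in⁴
At the buckling limit P_cr = P = 4.220×10^4 lb
From P_cr = π²EI/(K·L)²:  L = (1/K)·√(π²EI/P_cr) = (1/0.5)·√(π²×1.46×10^7×0.9035/4.220×10^4)
L = 111 in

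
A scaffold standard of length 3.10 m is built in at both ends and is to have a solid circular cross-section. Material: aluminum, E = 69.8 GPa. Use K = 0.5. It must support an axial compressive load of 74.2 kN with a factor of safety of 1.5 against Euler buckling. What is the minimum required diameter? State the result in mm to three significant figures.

Required P_cr = n·P = 1.5 × 74.2 = 111.3 kN
L_e = K·L = 0.5 × 3.10 = 1.550 m
Required I = P_cr·L_e²/(π²E) = 1.113×10^5 × 1.550² / (π² × 6.98×10^10) = 3.882×10^-7 m⁴
I_req = 3.882×10^5 mm⁴
Solid circle: I = πd⁴/64  ⇒  d = (64I/π)^(1/4) = (64×3.882×10^5/π)^(1/4) = 53.0 mm

d ≈ 53.0 mm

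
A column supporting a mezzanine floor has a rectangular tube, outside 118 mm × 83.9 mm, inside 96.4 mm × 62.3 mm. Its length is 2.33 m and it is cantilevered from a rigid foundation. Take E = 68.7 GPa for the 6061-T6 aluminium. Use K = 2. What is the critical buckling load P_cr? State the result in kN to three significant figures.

Weak-axis I_min = (h_o·b_o³ − h_i·b_i³)/12 with b_o = 83.9, b_i = 62.30 mm (shorter outer/inner sides).
I_min = (118×83.9³ − 96.40×62.30³)/12 = 3.865×10^6 mm⁴
I = 3.865×10^6 mm⁴ = 3.865×10^-6 m⁴
Effective length L_e = K·L = 2 × 2.33 = 4.660 m
P_cr = π²EI / L_e² = π² × 68.7×10⁹ × 3.865×10^-6 / 4.660² = 1.207×10^5 N

P_cr ≈ 121 kN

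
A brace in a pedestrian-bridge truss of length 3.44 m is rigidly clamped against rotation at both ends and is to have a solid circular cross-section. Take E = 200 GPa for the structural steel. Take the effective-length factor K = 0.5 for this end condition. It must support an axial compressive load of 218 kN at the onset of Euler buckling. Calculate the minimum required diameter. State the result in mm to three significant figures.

L_e = K·L = 0.5 × 3.44 = 1.720 m
Required I = P_cr·L_e²/(π²E) = 2.180×10^5 × 1.720² / (π² × 2.00×10^11) = 3.267×10^-7 m⁴
I_req = 3.267×10^5 mm⁴
Solid circle: I = πd⁴/64  ⇒  d = (64I/π)^(1/4) = (64×3.267×10^5/π)^(1/4) = 50.8 mm

d ≈ 50.8 mm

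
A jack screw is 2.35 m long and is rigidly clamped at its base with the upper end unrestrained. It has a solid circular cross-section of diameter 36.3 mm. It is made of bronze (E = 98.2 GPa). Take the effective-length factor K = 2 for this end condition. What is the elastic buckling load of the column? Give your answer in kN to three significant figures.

I = πd⁴/64 = π×36.3⁴/64 = 8.523×10^4 mm⁴
I = 8.523×10^4 mm⁴ = 8.523×10^-8 m⁴
Effective length L_e = K·L = 2 × 2.35 = 4.700 m
P_cr = π²EI / L_e² = π² × 98.2×10⁹ × 8.523×10^-8 / 4.700² = 3.739×10^3 N

P_cr ≈ 3.74 kN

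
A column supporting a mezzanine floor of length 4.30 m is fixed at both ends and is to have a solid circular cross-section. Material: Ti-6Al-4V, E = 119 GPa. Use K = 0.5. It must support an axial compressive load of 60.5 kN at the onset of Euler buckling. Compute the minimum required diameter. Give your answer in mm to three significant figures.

d ≈ 46.9 mm

L_e = K·L = 0.5 × 4.30 = 2.150 m
Required I = P_cr·L_e²/(π²E) = 6.050×10^4 × 2.150² / (π² × 1.19×10^11) = 2.381×10^-7 m⁴
I_req = 2.381×10^5 mm⁴
Solid circle: I = πd⁴/64  ⇒  d = (64I/π)^(1/4) = (64×2.381×10^5/π)^(1/4) = 46.9 mm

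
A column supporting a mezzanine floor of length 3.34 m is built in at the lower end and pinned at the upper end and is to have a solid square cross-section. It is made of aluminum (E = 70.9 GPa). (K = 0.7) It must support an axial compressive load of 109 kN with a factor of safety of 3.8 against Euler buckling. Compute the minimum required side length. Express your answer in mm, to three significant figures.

Required P_cr = n·P = 3.8 × 109 = 414.2 kN
L_e = K·L = 0.7 × 3.34 = 2.338 m
Required I = P_cr·L_e²/(π²E) = 4.142×10^5 × 2.338² / (π² × 7.09×10^10) = 3.236×10^-6 m⁴
I_req = 3.236×10^6 mm⁴
Solid square: I = a⁴/12  ⇒  a = (12I)^(1/4) = (12×3.236×10^6)^(1/4) = 78.9 mm

a ≈ 78.9 mm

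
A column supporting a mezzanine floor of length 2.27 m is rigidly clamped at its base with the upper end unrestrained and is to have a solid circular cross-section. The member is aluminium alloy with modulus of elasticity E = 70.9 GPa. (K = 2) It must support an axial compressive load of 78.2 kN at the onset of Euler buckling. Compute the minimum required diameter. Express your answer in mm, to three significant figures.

d ≈ 82.8 mm

L_e = K·L = 2 × 2.27 = 4.540 m
Required I = P_cr·L_e²/(π²E) = 7.820×10^4 × 4.540² / (π² × 7.09×10^10) = 2.303×10^-6 m⁴
I_req = 2.303×10^6 mm⁴
Solid circle: I = πd⁴/64  ⇒  d = (64I/π)^(1/4) = (64×2.303×10^6/π)^(1/4) = 82.8 mm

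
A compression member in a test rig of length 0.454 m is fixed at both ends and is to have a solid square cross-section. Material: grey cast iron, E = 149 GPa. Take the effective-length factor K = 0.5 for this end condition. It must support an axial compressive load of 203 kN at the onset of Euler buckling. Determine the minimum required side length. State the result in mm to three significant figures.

L_e = K·L = 0.5 × 0.454 = 0.2270 m
Required I = P_cr·L_e²/(π²E) = 2.030×10^5 × 0.2270² / (π² × 1.49×10^11) = 7.113×10^-9 m⁴
I_req = 7.113×10^3 mm⁴
Solid square: I = a⁴/12  ⇒  a = (12I)^(1/4) = (12×7.113×10^3)^(1/4) = 17.1 mm

a ≈ 17.1 mm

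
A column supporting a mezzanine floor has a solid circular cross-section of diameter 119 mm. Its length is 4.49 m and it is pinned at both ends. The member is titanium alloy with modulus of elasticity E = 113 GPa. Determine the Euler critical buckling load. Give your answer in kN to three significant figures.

P_cr ≈ 545 kN

I = πd⁴/64 = π×119⁴/64 = 9.844×10^6 mm⁴
I = 9.844×10^6 mm⁴ = 9.844×10^-6 m⁴
Effective length L_e = K·L = 1 × 4.49 = 4.490 m
P_cr = π²EI / L_e² = π² × 113×10⁹ × 9.844×10^-6 / 4.490² = 5.446×10^5 N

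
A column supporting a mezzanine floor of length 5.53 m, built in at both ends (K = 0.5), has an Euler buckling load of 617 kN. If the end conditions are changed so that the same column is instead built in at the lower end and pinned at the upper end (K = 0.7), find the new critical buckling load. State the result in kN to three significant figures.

P_cr ≈ 315 kN

P_cr ∝ 1/K², so P_cr,new = P_cr,old × (K_old/K_new)² = 617 × (0.5/0.7)²
= 617 × 0.5102 = 315 kN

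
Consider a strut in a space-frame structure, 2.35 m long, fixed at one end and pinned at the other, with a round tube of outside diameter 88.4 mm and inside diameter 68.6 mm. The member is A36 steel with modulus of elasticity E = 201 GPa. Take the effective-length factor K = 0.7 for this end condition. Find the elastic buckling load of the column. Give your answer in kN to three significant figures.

d_o = 88.4 mm, d_i = 68.6 mm
I = π(d_o⁴ − d_i⁴)/64 = π(88.4⁴ − 68.60⁴)/64 = 1.911×10^6 mm⁴
I = 1.911×10^6 mm⁴ = 1.911×10^-6 m⁴
Effective length L_e = K·L = 0.7 × 2.35 = 1.645 m
P_cr = π²EI / L_e² = π² × 201×10⁹ × 1.911×10^-6 / 1.645² = 1.401×10^6 N

P_cr ≈ 1400 kN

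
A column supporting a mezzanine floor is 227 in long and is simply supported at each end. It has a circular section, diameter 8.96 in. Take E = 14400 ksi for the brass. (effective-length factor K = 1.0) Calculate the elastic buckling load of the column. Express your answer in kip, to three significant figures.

P_cr ≈ 873 kip

I = πd⁴/64 = π×8.96⁴/64 = 316.4 in⁴
Effective length L_e = K·L = 1 × 227 = 227.0 in
P_cr = π²EI / L_e² = π² × 14400×10³ × 316.4 / 227.0² = 8.726×10^5 lb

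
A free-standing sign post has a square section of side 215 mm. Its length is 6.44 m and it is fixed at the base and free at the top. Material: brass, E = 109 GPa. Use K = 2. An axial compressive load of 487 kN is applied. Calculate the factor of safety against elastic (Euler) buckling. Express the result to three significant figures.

I = a⁴/12 = 215⁴/12 = 1.781×10^8 mm⁴
I = 1.781×10^8 mm⁴ = 1.781×10^-4 m⁴
Effective length L_e = K·L = 2 × 6.44 = 12.88 m
P_cr = π²EI / L_e² = π² × 109×10⁹ × 1.781×10^-4 / 12.88² = 1.155×10^6 N
Factor of safety n = P_cr / P = 1154.7 / 487 = 2.37

n ≈ 2.37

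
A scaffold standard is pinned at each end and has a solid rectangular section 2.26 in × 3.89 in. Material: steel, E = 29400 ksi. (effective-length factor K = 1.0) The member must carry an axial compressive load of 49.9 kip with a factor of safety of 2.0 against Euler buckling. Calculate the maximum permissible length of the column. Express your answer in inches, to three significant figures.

L_max ≈ 104 in

Buckling occurs about the weak axis: I_min = h·b³/12 with b = 2.26 in (the shorter side).
I_min = 3.89×2.26³/12 = 3.742 in⁴
Required critical load P_cr = n·P = 2.0 × 49.9 = 99.80 kip = 9.980×10^4 lb
From P_cr = π²EI/(K·L)²:  L = (1/K)·√(π²EI/P_cr) = (1/1)·√(π²×2.94×10^7×3.742/9.980×10^4)
L = 104 in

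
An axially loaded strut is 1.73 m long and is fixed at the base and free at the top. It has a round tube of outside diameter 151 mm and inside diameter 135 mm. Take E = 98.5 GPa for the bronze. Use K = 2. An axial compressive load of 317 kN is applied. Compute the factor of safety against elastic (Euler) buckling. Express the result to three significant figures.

d_o = 151 mm, d_i = 135 mm
I = π(d_o⁴ − d_i⁴)/64 = π(151⁴ − 135.0⁴)/64 = 9.215×10^6 mm⁴
I = 9.215×10^6 mm⁴ = 9.215×10^-6 m⁴
Effective length L_e = K·L = 2 × 1.73 = 3.460 m
P_cr = π²EI / L_e² = π² × 98.5×10⁹ × 9.215×10^-6 / 3.460² = 7.483×10^5 N
Factor of safety n = P_cr / P = 748.34 / 317 = 2.36

n ≈ 2.36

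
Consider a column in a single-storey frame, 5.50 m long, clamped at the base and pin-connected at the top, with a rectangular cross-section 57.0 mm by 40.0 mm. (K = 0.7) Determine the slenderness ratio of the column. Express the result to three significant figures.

λ ≈ 333

For a rectangle r_min = b/√12 = 40.0/√12 = 11.55 mm
L_e = K·L = 0.7 × 5.50 m = 3.850 m = 3850.0 mm
λ = L_e / r_min = 3850.0 / 11.55 = 333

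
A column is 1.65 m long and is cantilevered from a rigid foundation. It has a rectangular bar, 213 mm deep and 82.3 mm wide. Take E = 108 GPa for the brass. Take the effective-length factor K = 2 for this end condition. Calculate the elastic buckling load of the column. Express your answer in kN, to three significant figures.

Buckling occurs about the weak axis: I_min = h·b³/12 with b = 82.3 mm (the shorter side).
I_min = 213×82.3³/12 = 9.895×10^6 mm⁴
I = 9.895×10^6 mm⁴ = 9.895×10^-6 m⁴
Effective length L_e = K·L = 2 × 1.65 = 3.300 m
P_cr = π²EI / L_e² = π² × 108×10⁹ × 9.895×10^-6 / 3.300² = 9.685×10^5 N

P_cr ≈ 968 kN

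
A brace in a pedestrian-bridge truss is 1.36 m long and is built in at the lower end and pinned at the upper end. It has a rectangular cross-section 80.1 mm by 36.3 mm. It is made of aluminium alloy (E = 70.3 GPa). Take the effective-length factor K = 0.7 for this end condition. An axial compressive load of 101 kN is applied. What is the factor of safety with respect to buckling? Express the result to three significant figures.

Buckling occurs about the weak axis: I_min = h·b³/12 with b = 36.3 mm (the shorter side).
I_min = 80.1×36.3³/12 = 3.193×10^5 mm⁴
I = 3.193×10^5 mm⁴ = 3.193×10^-7 m⁴
Effective length L_e = K·L = 0.7 × 1.36 = 0.9520 m
P_cr = π²EI / L_e² = π² × 70.3×10⁹ × 3.193×10^-7 / 0.9520² = 2.444×10^5 N
Factor of safety n = P_cr / P = 244.43 / 101 = 2.42

n ≈ 2.42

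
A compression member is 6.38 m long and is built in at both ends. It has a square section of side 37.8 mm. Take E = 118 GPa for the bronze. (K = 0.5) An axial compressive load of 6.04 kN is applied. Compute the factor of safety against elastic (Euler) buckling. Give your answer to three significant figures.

I = a⁴/12 = 37.8⁴/12 = 1.701×10^5 mm⁴
I = 1.701×10^5 mm⁴ = 1.701×10^-7 m⁴
Effective length L_e = K·L = 0.5 × 6.38 = 3.190 m
P_cr = π²EI / L_e² = π² × 118×10⁹ × 1.701×10^-7 / 3.190² = 1.947×10^4 N
Factor of safety n = P_cr / P = 19.471 / 6.04 = 3.22

n ≈ 3.22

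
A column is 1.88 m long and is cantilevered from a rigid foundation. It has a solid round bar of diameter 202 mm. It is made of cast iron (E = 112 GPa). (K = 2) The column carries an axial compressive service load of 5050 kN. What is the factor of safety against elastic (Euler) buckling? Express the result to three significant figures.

I = πd⁴/64 = π×202⁴/64 = 8.173×10^7 mm⁴
I = 8.173×10^7 mm⁴ = 8.173×10^-5 m⁴
Effective length L_e = K·L = 2 × 1.88 = 3.760 m
P_cr = π²EI / L_e² = π² × 112×10⁹ × 8.173×10^-5 / 3.760² = 6.390×10^6 N
Factor of safety n = P_cr / P = 6390.2 / 5050 = 1.27

n ≈ 1.27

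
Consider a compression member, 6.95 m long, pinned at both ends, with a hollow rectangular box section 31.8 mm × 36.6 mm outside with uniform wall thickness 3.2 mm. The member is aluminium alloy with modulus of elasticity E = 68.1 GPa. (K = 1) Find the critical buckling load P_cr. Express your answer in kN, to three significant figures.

Inner dimensions: h_i = 36.6 − 2×3.2 = 30.20 mm, b_i = 31.8 − 2×3.2 = 25.40 mm
Weak-axis I_min = (h_o·b_o³ − h_i·b_i³)/12 with b_o = 31.8, b_i = 25.40 mm (shorter outer/inner sides).
I_min = (36.6×31.8³ − 30.20×25.40³)/12 = 5.684×10^4 mm⁴
I = 5.684×10^4 mm⁴ = 5.684×10^-8 m⁴
Effective length L_e = K·L = 1 × 6.95 = 6.950 m
P_cr = π²EI / L_e² = π² × 68.1×10⁹ × 5.684×10^-8 / 6.950² = 790.9 N

P_cr ≈ 0.791 kN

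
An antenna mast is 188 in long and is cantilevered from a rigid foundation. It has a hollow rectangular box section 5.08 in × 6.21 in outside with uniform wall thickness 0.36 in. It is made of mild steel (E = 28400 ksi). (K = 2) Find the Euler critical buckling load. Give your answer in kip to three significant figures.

P_cr ≈ 59.3 kip

Inner dimensions: h_i = 6.21 − 2×0.36 = 5.490 in, b_i = 5.08 − 2×0.36 = 4.360 in
Weak-axis I_min = (h_o·b_o³ − h_i·b_i³)/12 with b_o = 5.08, b_i = 4.360 in (shorter outer/inner sides).
I_min = (6.21×5.08³ − 5.490×4.360³)/12 = 29.92 in⁴
Effective length L_e = K·L = 2 × 188 = 376.0 in
P_cr = π²EI / L_e² = π² × 28400×10³ × 29.92 / 376.0² = 5.933×10^4 lb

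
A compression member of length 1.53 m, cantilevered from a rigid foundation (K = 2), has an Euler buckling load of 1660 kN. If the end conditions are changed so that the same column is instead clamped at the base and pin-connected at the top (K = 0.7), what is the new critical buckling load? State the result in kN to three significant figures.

P_cr ∝ 1/K², so P_cr,new = P_cr,old × (K_old/K_new)² = 1660 × (2/0.7)²
= 1660 × 8.163 = 13600 kN

P_cr ≈ 13600 kN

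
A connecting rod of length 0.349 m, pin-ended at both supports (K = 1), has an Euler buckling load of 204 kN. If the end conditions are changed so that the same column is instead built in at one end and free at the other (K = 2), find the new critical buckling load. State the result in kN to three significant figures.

P_cr ∝ 1/K², so P_cr,new = P_cr,old × (K_old/K_new)² = 204 × (1/2)²
= 204 × 0.2500 = 51.0 kN

P_cr ≈ 51.0 kN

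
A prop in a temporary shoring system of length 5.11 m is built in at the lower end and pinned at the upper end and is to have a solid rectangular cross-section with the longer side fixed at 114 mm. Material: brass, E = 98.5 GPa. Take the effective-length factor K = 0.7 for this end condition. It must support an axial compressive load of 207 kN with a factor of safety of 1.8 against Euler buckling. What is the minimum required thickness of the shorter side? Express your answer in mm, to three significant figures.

b ≈ 80.2 mm

Required P_cr = n·P = 1.8 × 207 = 372.6 kN
L_e = K·L = 0.7 × 5.11 = 3.577 m
Required I = P_cr·L_e²/(π²E) = 3.726×10^5 × 3.577² / (π² × 9.85×10^10) = 4.904×10^-6 m⁴
I_req = 4.904×10^6 mm⁴
Rectangle, weak axis: I_min = h·b³/12 with h = 114 mm fixed  ⇒  b = (12I/h)^(1/3) = 80.2 mm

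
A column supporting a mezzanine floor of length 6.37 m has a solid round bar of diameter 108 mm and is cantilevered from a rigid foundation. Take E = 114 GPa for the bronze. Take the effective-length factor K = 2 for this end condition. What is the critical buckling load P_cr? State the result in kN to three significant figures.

P_cr ≈ 46.3 kN

I = πd⁴/64 = π×108⁴/64 = 6.678×10^6 mm⁴
I = 6.678×10^6 mm⁴ = 6.678×10^-6 m⁴
Effective length L_e = K·L = 2 × 6.37 = 12.74 m
P_cr = π²EI / L_e² = π² × 114×10⁹ × 6.678×10^-6 / 12.74² = 4.629×10^4 N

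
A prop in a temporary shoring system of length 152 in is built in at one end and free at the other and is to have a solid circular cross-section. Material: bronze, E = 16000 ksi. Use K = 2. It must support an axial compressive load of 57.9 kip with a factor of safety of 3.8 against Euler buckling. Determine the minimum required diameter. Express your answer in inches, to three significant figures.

Required P_cr = n·P = 3.8 × 57.9 = 220.0 kip
L_e = K·L = 2 × 152 = 304.0 in
Required I = P_cr·L_e²/(π²E) = 2.200×10^5 × 304.0² / (π² × 1.60×10^7) = 128.8 in⁴
Solid circle: I = πd⁴/64  ⇒  d = (64I/π)^(1/4) = (64×128.8/π)^(1/4) = 7.16 in

d ≈ 7.16 in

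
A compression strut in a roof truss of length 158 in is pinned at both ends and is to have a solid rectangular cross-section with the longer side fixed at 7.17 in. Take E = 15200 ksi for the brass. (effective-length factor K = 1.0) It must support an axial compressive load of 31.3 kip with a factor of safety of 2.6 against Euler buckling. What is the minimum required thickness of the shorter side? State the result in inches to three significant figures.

b ≈ 2.83 in

Required P_cr = n·P = 2.6 × 31.3 = 81.38 kip
L_e = K·L = 1 × 158 = 158.0 in
Required I = P_cr·L_e²/(π²E) = 8.138×10^4 × 158.0² / (π² × 1.52×10^7) = 13.54 in⁴
Rectangle, weak axis: I_min = h·b³/12 with h = 7.17 in fixed  ⇒  b = (12I/h)^(1/3) = 2.83 in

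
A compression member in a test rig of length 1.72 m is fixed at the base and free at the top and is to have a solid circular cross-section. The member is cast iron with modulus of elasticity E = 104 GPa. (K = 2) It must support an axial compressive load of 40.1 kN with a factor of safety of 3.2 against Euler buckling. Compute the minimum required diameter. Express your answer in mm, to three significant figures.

Required P_cr = n·P = 3.2 × 40.1 = 128.3 kN
L_e = K·L = 2 × 1.72 = 3.440 m
Required I = P_cr·L_e²/(π²E) = 1.283×10^5 × 3.440² / (π² × 1.04×10^11) = 1.479×10^-6 m⁴
I_req = 1.479×10^6 mm⁴
Solid circle: I = πd⁴/64  ⇒  d = (64I/π)^(1/4) = (64×1.479×10^6/π)^(1/4) = 74.1 mm

d ≈ 74.1 mm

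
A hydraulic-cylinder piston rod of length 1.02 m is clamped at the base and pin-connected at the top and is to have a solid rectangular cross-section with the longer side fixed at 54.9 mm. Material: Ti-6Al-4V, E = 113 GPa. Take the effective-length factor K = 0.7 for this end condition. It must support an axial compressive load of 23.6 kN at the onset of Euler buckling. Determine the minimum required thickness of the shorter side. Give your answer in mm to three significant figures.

b ≈ 13.3 mm

L_e = K·L = 0.7 × 1.02 = 0.7140 m
Required I = P_cr·L_e²/(π²E) = 2.360×10^4 × 0.7140² / (π² × 1.13×10^11) = 1.079×10^-8 m⁴
I_req = 1.079×10^4 mm⁴
Rectangle, weak axis: I_min = h·b³/12 with h = 54.9 mm fixed  ⇒  b = (12I/h)^(1/3) = 13.3 mm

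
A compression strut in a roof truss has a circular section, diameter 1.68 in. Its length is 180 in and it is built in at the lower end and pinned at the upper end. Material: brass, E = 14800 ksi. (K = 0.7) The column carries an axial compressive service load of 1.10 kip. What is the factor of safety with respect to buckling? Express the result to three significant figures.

I = πd⁴/64 = π×1.68⁴/64 = 0.3910 in⁴
Effective length L_e = K·L = 0.7 × 180 = 126.0 in
P_cr = π²EI / L_e² = π² × 14800×10³ × 0.3910 / 126.0² = 3.598×10^3 lb
Factor of safety n = P_cr / P = 3.5977 / 1.10 = 3.27

n ≈ 3.27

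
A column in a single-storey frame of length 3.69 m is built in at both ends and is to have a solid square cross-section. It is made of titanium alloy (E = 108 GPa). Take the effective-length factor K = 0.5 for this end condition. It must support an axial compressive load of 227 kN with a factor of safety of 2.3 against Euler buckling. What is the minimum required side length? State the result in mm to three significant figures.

Required P_cr = n·P = 2.3 × 227 = 522.1 kN
L_e = K·L = 0.5 × 3.69 = 1.845 m
Required I = P_cr·L_e²/(π²E) = 5.221×10^5 × 1.845² / (π² × 1.08×10^11) = 1.667×10^-6 m⁴
I_req = 1.667×10^6 mm⁴
Solid square: I = a⁴/12  ⇒  a = (12I)^(1/4) = (12×1.667×10^6)^(1/4) = 66.9 mm

a ≈ 66.9 mm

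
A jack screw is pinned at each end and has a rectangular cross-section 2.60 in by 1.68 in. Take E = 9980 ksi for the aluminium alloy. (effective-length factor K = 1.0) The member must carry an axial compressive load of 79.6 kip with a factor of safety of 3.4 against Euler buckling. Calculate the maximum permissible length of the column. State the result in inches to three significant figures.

L_max ≈ 19.3 in

Buckling occurs about the weak axis: I_min = h·b³/12 with b = 1.68 in (the shorter side).
I_min = 2.60×1.68³/12 = 1.027 in⁴
Required critical load P_cr = n·P = 3.4 × 79.6 = 270.6 kip = 2.706×10^5 lb
From P_cr = π²EI/(K·L)²:  L = (1/K)·√(π²EI/P_cr) = (1/1)·√(π²×9.98×10^6×1.027/2.706×10^5)
L = 19.3 in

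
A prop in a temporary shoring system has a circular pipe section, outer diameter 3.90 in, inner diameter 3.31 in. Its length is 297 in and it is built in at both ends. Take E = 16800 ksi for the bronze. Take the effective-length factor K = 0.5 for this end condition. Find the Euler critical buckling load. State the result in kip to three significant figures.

d_o = 3.90 in, d_i = 3.31 in
I = π(d_o⁴ − d_i⁴)/64 = π(3.90⁴ − 3.310⁴)/64 = 5.464 in⁴
Effective length L_e = K·L = 0.5 × 297 = 148.5 in
P_cr = π²EI / L_e² = π² × 16800×10³ × 5.464 / 148.5² = 4.108×10^4 lb

P_cr ≈ 41.1 kip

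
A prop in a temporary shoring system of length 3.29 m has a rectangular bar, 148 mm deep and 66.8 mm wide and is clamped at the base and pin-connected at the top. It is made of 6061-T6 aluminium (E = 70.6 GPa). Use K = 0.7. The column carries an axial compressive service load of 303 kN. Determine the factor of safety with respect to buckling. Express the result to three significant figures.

Buckling occurs about the weak axis: I_min = h·b³/12 with b = 66.8 mm (the shorter side).
I_min = 148×66.8³/12 = 3.676×10^6 mm⁴
I = 3.676×10^6 mm⁴ = 3.676×10^-6 m⁴
Effective length L_e = K·L = 0.7 × 3.29 = 2.303 m
P_cr = π²EI / L_e² = π² × 70.6×10⁹ × 3.676×10^-6 / 2.303² = 4.830×10^5 N
Factor of safety n = P_cr / P = 482.98 / 303 = 1.59

n ≈ 1.59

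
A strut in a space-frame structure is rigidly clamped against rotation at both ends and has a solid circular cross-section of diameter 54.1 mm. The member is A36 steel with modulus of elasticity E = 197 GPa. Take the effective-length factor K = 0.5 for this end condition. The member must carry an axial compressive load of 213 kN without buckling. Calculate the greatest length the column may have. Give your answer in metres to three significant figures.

I = πd⁴/64 = π×54.1⁴/64 = 4.205×10^5 mm⁴
I = 4.205×10^-7 m⁴
At the buckling limit P_cr = P = 2.130×10^5 N
From P_cr = π²EI/(K·L)²:  L = (1/K)·√(π²EI/P_cr) = (1/0.5)·√(π²×1.97×10^11×4.205×10^-7/2.130×10^5)
L = 3.92 m

L_max ≈ 3.92 m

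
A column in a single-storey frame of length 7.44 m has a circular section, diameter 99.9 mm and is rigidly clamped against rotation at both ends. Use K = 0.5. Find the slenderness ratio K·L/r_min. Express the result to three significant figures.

For a solid circle r = d/4 = 99.9/4 = 24.98 mm
L_e = K·L = 0.5 × 7.44 m = 3.720 m = 3720.0 mm
λ = L_e / r_min = 3720.0 / 24.98 = 149

λ ≈ 149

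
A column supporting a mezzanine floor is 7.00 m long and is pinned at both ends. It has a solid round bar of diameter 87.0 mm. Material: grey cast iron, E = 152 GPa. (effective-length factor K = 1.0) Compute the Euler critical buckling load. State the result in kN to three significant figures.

I = πd⁴/64 = π×87.0⁴/64 = 2.812×10^6 mm⁴
I = 2.812×10^6 mm⁴ = 2.812×10^-6 m⁴
Effective length L_e = K·L = 1 × 7.00 = 7.000 m
P_cr = π²EI / L_e² = π² × 152×10⁹ × 2.812×10^-6 / 7.000² = 8.610×10^4 N

P_cr ≈ 86.1 kN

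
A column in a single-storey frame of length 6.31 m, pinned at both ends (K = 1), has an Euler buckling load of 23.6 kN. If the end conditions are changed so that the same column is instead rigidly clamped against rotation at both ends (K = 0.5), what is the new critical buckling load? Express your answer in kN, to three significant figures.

P_cr ∝ 1/K², so P_cr,new = P_cr,old × (K_old/K_new)² = 23.6 × (1/0.5)²
= 23.6 × 4.000 = 94.4 kN

P_cr ≈ 94.4 kN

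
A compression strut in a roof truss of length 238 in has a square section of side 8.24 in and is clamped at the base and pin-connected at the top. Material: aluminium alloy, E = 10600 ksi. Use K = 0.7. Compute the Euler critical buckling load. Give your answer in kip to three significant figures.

I = a⁴/12 = 8.24⁴/12 = 384.2 in⁴
Effective length L_e = K·L = 0.7 × 238 = 166.6 in
P_cr = π²EI / L_e² = π² × 10600×10³ × 384.2 / 166.6² = 1.448×10^6 lb

P_cr ≈ 1450 kip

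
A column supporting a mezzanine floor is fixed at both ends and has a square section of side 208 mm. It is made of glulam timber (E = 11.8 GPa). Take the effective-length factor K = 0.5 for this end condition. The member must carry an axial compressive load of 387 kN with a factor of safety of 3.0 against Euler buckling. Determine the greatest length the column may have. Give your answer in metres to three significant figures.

L_max ≈ 7.91 m

I = a⁴/12 = 208⁴/12 = 1.560×10^8 mm⁴
I = 1.560×10^-4 m⁴
Required critical load P_cr = n·P = 3.0 × 387 = 1161 kN = 1.161×10^6 N
From P_cr = π²EI/(K·L)²:  L = (1/K)·√(π²EI/P_cr) = (1/0.5)·√(π²×1.18×10^10×1.560×10^-4/1.161×10^6)
L = 7.91 m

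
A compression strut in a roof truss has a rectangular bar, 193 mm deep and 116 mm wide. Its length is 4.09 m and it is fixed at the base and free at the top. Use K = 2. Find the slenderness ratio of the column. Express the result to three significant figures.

λ ≈ 244

For a rectangle r_min = b/√12 = 116/√12 = 33.49 mm
L_e = K·L = 2 × 4.09 m = 8.180 m = 8180.0 mm
λ = L_e / r_min = 8180.0 / 33.49 = 244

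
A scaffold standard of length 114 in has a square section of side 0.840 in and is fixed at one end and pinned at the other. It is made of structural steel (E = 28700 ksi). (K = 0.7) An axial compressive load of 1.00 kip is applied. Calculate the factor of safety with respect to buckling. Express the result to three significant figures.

I = a⁴/12 = 0.840⁴/12 = 4.149×10^-2 in⁴
Effective length L_e = K·L = 0.7 × 114 = 79.80 in
P_cr = π²EI / L_e² = π² × 28700×10³ × 4.149×10^-2 / 79.80² = 1.845×10^3 lb
Factor of safety n = P_cr / P = 1.8455 / 1.00 = 1.85

n ≈ 1.85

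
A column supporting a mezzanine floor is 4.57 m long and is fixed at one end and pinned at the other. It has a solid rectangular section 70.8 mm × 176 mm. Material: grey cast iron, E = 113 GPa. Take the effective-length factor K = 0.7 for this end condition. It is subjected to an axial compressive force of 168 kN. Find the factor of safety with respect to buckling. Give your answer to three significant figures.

n ≈ 3.38

Buckling occurs about the weak axis: I_min = h·b³/12 with b = 70.8 mm (the shorter side).
I_min = 176×70.8³/12 = 5.205×10^6 mm⁴
I = 5.205×10^6 mm⁴ = 5.205×10^-6 m⁴
Effective length L_e = K·L = 0.7 × 4.57 = 3.199 m
P_cr = π²EI / L_e² = π² × 113×10⁹ × 5.205×10^-6 / 3.199² = 5.673×10^5 N
Factor of safety n = P_cr / P = 567.26 / 168 = 3.38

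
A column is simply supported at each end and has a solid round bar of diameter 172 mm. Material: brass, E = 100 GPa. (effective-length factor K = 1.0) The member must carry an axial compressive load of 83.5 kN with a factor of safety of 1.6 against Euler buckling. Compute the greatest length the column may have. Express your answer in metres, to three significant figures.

I = πd⁴/64 = π×172⁴/64 = 4.296×10^7 mm⁴
I = 4.296×10^-5 m⁴
Required critical load P_cr = n·P = 1.6 × 83.5 = 133.6 kN = 1.336×10^5 N
From P_cr = π²EI/(K·L)²:  L = (1/K)·√(π²EI/P_cr) = (1/1)·√(π²×1.00×10^11×4.296×10^-5/1.336×10^5)
L = 17.8 m

L_max ≈ 17.8 m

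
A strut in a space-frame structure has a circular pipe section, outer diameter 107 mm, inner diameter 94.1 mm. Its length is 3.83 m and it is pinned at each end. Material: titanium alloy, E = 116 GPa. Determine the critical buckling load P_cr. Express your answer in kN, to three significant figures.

P_cr ≈ 202 kN

d_o = 107 mm, d_i = 94.1 mm
I = π(d_o⁴ − d_i⁴)/64 = π(107⁴ − 94.10⁴)/64 = 2.586×10^6 mm⁴
I = 2.586×10^6 mm⁴ = 2.586×10^-6 m⁴
Effective length L_e = K·L = 1 × 3.83 = 3.830 m
P_cr = π²EI / L_e² = π² × 116×10⁹ × 2.586×10^-6 / 3.830² = 2.018×10^5 N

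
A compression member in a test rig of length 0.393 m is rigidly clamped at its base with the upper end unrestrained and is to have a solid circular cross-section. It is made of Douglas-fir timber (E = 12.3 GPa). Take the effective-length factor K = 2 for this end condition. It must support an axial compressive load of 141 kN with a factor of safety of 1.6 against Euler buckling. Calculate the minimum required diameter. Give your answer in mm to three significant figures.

Required P_cr = n·P = 1.6 × 141 = 225.6 kN
L_e = K·L = 2 × 0.393 = 0.7860 m
Required I = P_cr·L_e²/(π²E) = 2.256×10^5 × 0.7860² / (π² × 1.23×10^10) = 1.148×10^-6 m⁴
I_req = 1.148×10^6 mm⁴
Solid circle: I = πd⁴/64  ⇒  d = (64I/π)^(1/4) = (64×1.148×10^6/π)^(1/4) = 69.5 mm

d ≈ 69.5 mm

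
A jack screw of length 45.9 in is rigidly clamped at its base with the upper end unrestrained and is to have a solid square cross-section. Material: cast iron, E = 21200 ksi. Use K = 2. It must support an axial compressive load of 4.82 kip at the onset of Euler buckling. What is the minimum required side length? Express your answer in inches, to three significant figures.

L_e = K·L = 2 × 45.9 = 91.80 in
Required I = P_cr·L_e²/(π²E) = 4.820×10^3 × 91.80² / (π² × 2.12×10^7) = 0.1941 in⁴
Solid square: I = a⁴/12  ⇒  a = (12I)^(1/4) = (12×0.1941)^(1/4) = 1.24 in

a ≈ 1.24 in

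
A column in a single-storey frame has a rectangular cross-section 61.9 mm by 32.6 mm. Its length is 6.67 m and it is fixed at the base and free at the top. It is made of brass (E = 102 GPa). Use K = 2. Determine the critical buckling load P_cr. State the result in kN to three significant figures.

Buckling occurs about the weak axis: I_min = h·b³/12 with b = 32.6 mm (the shorter side).
I_min = 61.9×32.6³/12 = 1.787×10^5 mm⁴
I = 1.787×10^5 mm⁴ = 1.787×10^-7 m⁴
Effective length L_e = K·L = 2 × 6.67 = 13.34 m
P_cr = π²EI / L_e² = π² × 102×10⁹ × 1.787×10^-7 / 13.34² = 1.011×10^3 N

P_cr ≈ 1.01 kN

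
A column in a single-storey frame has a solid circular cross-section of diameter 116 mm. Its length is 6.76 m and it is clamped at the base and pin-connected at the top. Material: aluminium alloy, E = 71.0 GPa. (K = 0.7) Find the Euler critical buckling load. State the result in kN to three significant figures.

P_cr ≈ 278 kN

I = πd⁴/64 = π×116⁴/64 = 8.888×10^6 mm⁴
I = 8.888×10^6 mm⁴ = 8.888×10^-6 m⁴
Effective length L_e = K·L = 0.7 × 6.76 = 4.732 m
P_cr = π²EI / L_e² = π² × 71.0×10⁹ × 8.888×10^-6 / 4.732² = 2.781×10^5 N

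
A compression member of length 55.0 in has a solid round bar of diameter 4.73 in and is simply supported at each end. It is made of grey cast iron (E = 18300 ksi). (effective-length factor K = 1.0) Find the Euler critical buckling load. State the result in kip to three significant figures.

P_cr ≈ 1470 kip

I = πd⁴/64 = π×4.73⁴/64 = 24.57 in⁴
Effective length L_e = K·L = 1 × 55.0 = 55.00 in
P_cr = π²EI / L_e² = π² × 18300×10³ × 24.57 / 55.00² = 1.467×10^6 lb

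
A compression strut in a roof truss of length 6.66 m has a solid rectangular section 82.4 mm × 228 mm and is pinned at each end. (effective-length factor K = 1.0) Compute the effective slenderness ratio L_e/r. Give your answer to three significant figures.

For a rectangle r_min = b/√12 = 82.4/√12 = 23.79 mm
L_e = K·L = 1 × 6.66 m = 6.660 m = 6660.0 mm
λ = L_e / r_min = 6660.0 / 23.79 = 280

λ ≈ 280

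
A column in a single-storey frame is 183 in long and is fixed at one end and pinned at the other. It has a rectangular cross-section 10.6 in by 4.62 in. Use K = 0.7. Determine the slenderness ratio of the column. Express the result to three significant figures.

Buckling occurs about the weak axis: I_min = h·b³/12 with b = 4.62 in (the shorter side).
I_min = 10.6×4.62³/12 = 87.11 in⁴
A = 48.97 in²;  r_min = √(I/A) = √(87.11/48.97) = 1.334 in
L_e = K·L = 0.7 × 183 = 128.1 in
λ = L_e / r_min = 128.10 / 1.334 = 96.1

λ ≈ 96.1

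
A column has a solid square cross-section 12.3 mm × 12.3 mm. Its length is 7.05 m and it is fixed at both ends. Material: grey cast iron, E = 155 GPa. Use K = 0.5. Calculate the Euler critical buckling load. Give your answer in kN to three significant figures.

P_cr ≈ 0.235 kN

I = a⁴/12 = 12.3⁴/12 = 1.907×10^3 mm⁴
I = 1.907×10^3 mm⁴ = 1.907×10^-9 m⁴
Effective length L_e = K·L = 0.5 × 7.05 = 3.525 m
P_cr = π²EI / L_e² = π² × 155×10⁹ × 1.907×10^-9 / 3.525² = 234.8 N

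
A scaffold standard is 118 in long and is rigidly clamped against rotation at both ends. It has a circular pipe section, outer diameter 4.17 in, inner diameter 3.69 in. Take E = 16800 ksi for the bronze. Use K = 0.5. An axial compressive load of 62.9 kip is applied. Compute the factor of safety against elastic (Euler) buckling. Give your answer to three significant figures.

n ≈ 4.35

d_o = 4.17 in, d_i = 3.69 in
I = π(d_o⁴ − d_i⁴)/64 = π(4.17⁴ − 3.690⁴)/64 = 5.742 in⁴
Effective length L_e = K·L = 0.5 × 118 = 59.00 in
P_cr = π²EI / L_e² = π² × 16800×10³ × 5.742 / 59.00² = 2.735×10^5 lb
Factor of safety n = P_cr / P = 273.51 / 62.9 = 4.35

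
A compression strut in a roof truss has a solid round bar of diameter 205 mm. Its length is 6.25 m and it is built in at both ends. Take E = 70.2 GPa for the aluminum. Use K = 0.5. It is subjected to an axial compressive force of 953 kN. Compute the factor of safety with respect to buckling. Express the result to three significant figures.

I = πd⁴/64 = π×205⁴/64 = 8.669×10^7 mm⁴
I = 8.669×10^7 mm⁴ = 8.669×10^-5 m⁴
Effective length L_e = K·L = 0.5 × 6.25 = 3.125 m
P_cr = π²EI / L_e² = π² × 70.2×10⁹ × 8.669×10^-5 / 3.125² = 6.151×10^6 N
Factor of safety n = P_cr / P = 6150.7 / 953 = 6.45

n ≈ 6.45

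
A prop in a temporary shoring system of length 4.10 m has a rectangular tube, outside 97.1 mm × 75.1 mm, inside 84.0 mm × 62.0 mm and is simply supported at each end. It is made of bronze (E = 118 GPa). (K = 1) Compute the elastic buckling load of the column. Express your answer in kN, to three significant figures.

P_cr ≈ 122 kN

Weak-axis I_min = (h_o·b_o³ − h_i·b_i³)/12 with b_o = 75.1, b_i = 62.00 mm (shorter outer/inner sides).
I_min = (97.1×75.1³ − 84.00×62.00³)/12 = 1.759×10^6 mm⁴
I = 1.759×10^6 mm⁴ = 1.759×10^-6 m⁴
Effective length L_e = K·L = 1 × 4.10 = 4.100 m
P_cr = π²EI / L_e² = π² × 118×10⁹ × 1.759×10^-6 / 4.100² = 1.219×10^5 N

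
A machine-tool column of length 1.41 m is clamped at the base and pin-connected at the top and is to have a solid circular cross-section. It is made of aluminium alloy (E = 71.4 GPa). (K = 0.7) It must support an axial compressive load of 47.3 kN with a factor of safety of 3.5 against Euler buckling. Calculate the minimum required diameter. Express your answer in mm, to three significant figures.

Required P_cr = n·P = 3.5 × 47.3 = 165.5 kN
L_e = K·L = 0.7 × 1.41 = 0.9870 m
Required I = P_cr·L_e²/(π²E) = 1.655×10^5 × 0.9870² / (π² × 7.14×10^10) = 2.289×10^-7 m⁴
I_req = 2.289×10^5 mm⁴
Solid circle: I = πd⁴/64  ⇒  d = (64I/π)^(1/4) = (64×2.289×10^5/π)^(1/4) = 46.5 mm

d ≈ 46.5 mm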